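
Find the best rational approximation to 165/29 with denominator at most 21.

Expand x = 165/29 as a continued fraction with the Euclidean algorithm:
  165 = 5*29 + 20, so a_0 = 5.
  29 = 1*20 + 9, so a_1 = 1.
  20 = 2*9 + 2, so a_2 = 2.
  9 = 4*2 + 1, so a_3 = 4.
  2 = 2*1 + 0, so a_4 = 2.
so x = [5; 1, 2, 4, 2].
Convergents (p_i = a_i*p_{i-1} + p_{i-2}, q_i = a_i*q_{i-1} + q_{i-2} with p_{-2}=0, p_{-1}=1, q_{-2}=1, q_{-1}=0), until the denominator exceeds 21:
  i=0: a_0=5, p_0 = 5*1 + 0 = 5, q_0 = 5*0 + 1 = 1.
  i=1: a_1=1, p_1 = 1*5 + 1 = 6, q_1 = 1*1 + 0 = 1.
  i=2: a_2=2, p_2 = 2*6 + 5 = 17, q_2 = 2*1 + 1 = 3.
  i=3: a_3=4, p_3 = 4*17 + 6 = 74, q_3 = 4*3 + 1 = 13.
  i=4: a_4=2, p_4 = 2*74 + 17 = 165, q_4 = 2*13 + 3 = 29.
q_4 = 29 > 21, so the last convergent with denominator <= 21 is p_3/q_3 = 74/13.
The closest fraction with denominator <= 21 is either p_3/q_3 or the intermediate fraction (k*p_3 + p_2)/(k*q_3 + q_2) with the largest k >= 1 whose denominator stays <= 21; these approach x as k grows, and every other convergent or intermediate fraction in range is farther away.
Largest k: floor((21 - q_2)/q_3) = floor((21 - 3)/13) = 1.
That gives (1*74 + 17)/(1*13 + 3) = 91/16.
Compare the errors: |x - 74/13| = |165*13 - 74*29|/(29*13) = 1/377, and |x - 91/16| = |165*16 - 91*29|/(29*16) = 1/464.
Cross-multiplying, 1*377 = 377 < 464 = 1*464, so 1/464 is smaller: the intermediate fraction 91/16 is closer to x than 74/13.

91/16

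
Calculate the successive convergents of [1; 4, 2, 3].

Using the convergent recurrence p_i = a_i*p_{i-1} + p_{i-2}, q_i = a_i*q_{i-1} + q_{i-2} with p_{-2}=0, p_{-1}=1, q_{-2}=1, q_{-1}=0:
  i=0: a_0=1, p_0 = 1*1 + 0 = 1, q_0 = 1*0 + 1 = 1.
  i=1: a_1=4, p_1 = 4*1 + 1 = 5, q_1 = 4*1 + 0 = 4.
  i=2: a_2=2, p_2 = 2*5 + 1 = 11, q_2 = 2*4 + 1 = 9.
  i=3: a_3=3, p_3 = 3*11 + 5 = 38, q_3 = 3*9 + 4 = 31.

1/1, 5/4, 11/9, 38/31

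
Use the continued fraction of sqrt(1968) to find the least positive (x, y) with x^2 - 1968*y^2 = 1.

(x, y) = (29767, 671)

First expand sqrt(1968) as a continued fraction. With x_i = (sqrt(1968) + m_i)/d_i and (m_0, d_0) = (0, 1): a_0 = floor(sqrt(1968)) = 44, since 44^2 = 1936 <= 1968 < 2025 = 45^2.
Iterate m_{i+1} = d_i*a_i - m_i, d_{i+1} = (1968 - m_{i+1}^2)/d_i, a_{i+1} = floor((a_0 + m_{i+1})/d_{i+1}):
  m_1 = 1*44 - 0 = 44, d_1 = (1968 - 44^2)/1 = 32/1 = 32, a_1 = floor((44 + 44)/32) = 2.
  m_2 = 32*2 - 44 = 20, d_2 = (1968 - 20^2)/32 = 1568/32 = 49, a_2 = floor((44 + 20)/49) = 1.
  m_3 = 49*1 - 20 = 29, d_3 = (1968 - 29^2)/49 = 1127/49 = 23, a_3 = floor((44 + 29)/23) = 3.
  m_4 = 23*3 - 29 = 40, d_4 = (1968 - 40^2)/23 = 368/23 = 16, a_4 = floor((44 + 40)/16) = 5.
  m_5 = 16*5 - 40 = 40, d_5 = (1968 - 40^2)/16 = 368/16 = 23, a_5 = floor((44 + 40)/23) = 3.
  m_6 = 23*3 - 40 = 29, d_6 = (1968 - 29^2)/23 = 1127/23 = 49, a_6 = floor((44 + 29)/49) = 1.
  m_7 = 49*1 - 29 = 20, d_7 = (1968 - 20^2)/49 = 1568/49 = 32, a_7 = floor((44 + 20)/32) = 2.
  m_8 = 32*2 - 20 = 44, d_8 = (1968 - 44^2)/32 = 32/32 = 1, a_8 = floor((44 + 44)/1) = 88.
  m_9 = 1*88 - 44 = 44, d_9 = (1968 - 44^2)/1 = 32/1 = 32: (m_9, d_9) = (m_1, d_1) = (44, 32), so from here the quotients repeat a_1, ..., a_8; the period length is 8.
So sqrt(1968) = [44; (2, 1, 3, 5, 3, 1, 2, 88)] with period length k = 8.
k is even, so the fundamental solution of x^2 - 1968y^2 = 1 is (p_{k-1}, q_{k-1}) = (p_7, q_7); compute convergents through index 7.
Convergents (p_i = a_i*p_{i-1} + p_{i-2}, q_i = a_i*q_{i-1} + q_{i-2} with p_{-2}=0, p_{-1}=1, q_{-2}=1, q_{-1}=0):
  i=0: a_0=44, p_0 = 44*1 + 0 = 44, q_0 = 44*0 + 1 = 1.
  i=1: a_1=2, p_1 = 2*44 + 1 = 89, q_1 = 2*1 + 0 = 2.
  i=2: a_2=1, p_2 = 1*89 + 44 = 133, q_2 = 1*2 + 1 = 3.
  i=3: a_3=3, p_3 = 3*133 + 89 = 488, q_3 = 3*3 + 2 = 11.
  i=4: a_4=5, p_4 = 5*488 + 133 = 2573, q_4 = 5*11 + 3 = 58.
  i=5: a_5=3, p_5 = 3*2573 + 488 = 8207, q_5 = 3*58 + 11 = 185.
  i=6: a_6=1, p_6 = 1*8207 + 2573 = 10780, q_6 = 1*185 + 58 = 243.
  i=7: a_7=2, p_7 = 2*10780 + 8207 = 29767, q_7 = 2*243 + 185 = 671.
Check: 29767^2 - 1968*671^2 = 886074289 - 886074288 = 1, so (x, y) = (29767, 671) solves the equation, and by the theorem it is the least positive solution.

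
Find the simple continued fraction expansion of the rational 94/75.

[1; 3, 1, 18]

Run the Euclidean algorithm on 94 and 75; the successive quotients are the partial quotients a_0, a_1, ... (each step inverts the fractional part left over by the previous one):
  94 = 1*75 + 19, so a_0 = 1.
  75 = 3*19 + 18, so a_1 = 3.
  19 = 1*18 + 1, so a_2 = 1.
  18 = 18*1 + 0, so a_3 = 18.
The remainder reaches 0 after 4 divisions, so the expansion has 4 partial quotients, read off in order.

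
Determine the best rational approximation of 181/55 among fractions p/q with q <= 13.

Expand x = 181/55 as a continued fraction with the Euclidean algorithm:
  181 = 3*55 + 16, so a_0 = 3.
  55 = 3*16 + 7, so a_1 = 3.
  16 = 2*7 + 2, so a_2 = 2.
  7 = 3*2 + 1, so a_3 = 3.
  2 = 2*1 + 0, so a_4 = 2.
so x = [3; 3, 2, 3, 2].
Convergents (p_i = a_i*p_{i-1} + p_{i-2}, q_i = a_i*q_{i-1} + q_{i-2} with p_{-2}=0, p_{-1}=1, q_{-2}=1, q_{-1}=0), until the denominator exceeds 13:
  i=0: a_0=3, p_0 = 3*1 + 0 = 3, q_0 = 3*0 + 1 = 1.
  i=1: a_1=3, p_1 = 3*3 + 1 = 10, q_1 = 3*1 + 0 = 3.
  i=2: a_2=2, p_2 = 2*10 + 3 = 23, q_2 = 2*3 + 1 = 7.
  i=3: a_3=3, p_3 = 3*23 + 10 = 79, q_3 = 3*7 + 3 = 24.
q_3 = 24 > 13, so the last convergent with denominator <= 13 is p_2/q_2 = 23/7.
The closest fraction with denominator <= 13 is either p_2/q_2 or the intermediate fraction (k*p_2 + p_1)/(k*q_2 + q_1) with the largest k >= 1 whose denominator stays <= 13; these approach x as k grows, and every other convergent or intermediate fraction in range is farther away.
Largest k: floor((13 - q_1)/q_2) = floor((13 - 3)/7) = 1.
That gives (1*23 + 10)/(1*7 + 3) = 33/10.
Compare the errors: |x - 23/7| = |181*7 - 23*55|/(55*7) = 2/385, and |x - 33/10| = |181*10 - 33*55|/(55*10) = 5/550.
Cross-multiplying, 2*550 = 1100 < 1925 = 5*385, so 2/385 is smaller: the convergent 23/7 is closer to x than 33/10.

23/7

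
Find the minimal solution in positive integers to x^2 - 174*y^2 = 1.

First expand sqrt(174) as a continued fraction. With x_i = (sqrt(174) + m_i)/d_i and (m_0, d_0) = (0, 1): a_0 = floor(sqrt(174)) = 13, since 13^2 = 169 <= 174 < 196 = 14^2.
Iterate m_{i+1} = d_i*a_i - m_i, d_{i+1} = (174 - m_{i+1}^2)/d_i, a_{i+1} = floor((a_0 + m_{i+1})/d_{i+1}):
  m_1 = 1*13 - 0 = 13, d_1 = (174 - 13^2)/1 = 5/1 = 5, a_1 = floor((13 + 13)/5) = 5.
  m_2 = 5*5 - 13 = 12, d_2 = (174 - 12^2)/5 = 30/5 = 6, a_2 = floor((13 + 12)/6) = 4.
  m_3 = 6*4 - 12 = 12, d_3 = (174 - 12^2)/6 = 30/6 = 5, a_3 = floor((13 + 12)/5) = 5.
  m_4 = 5*5 - 12 = 13, d_4 = (174 - 13^2)/5 = 5/5 = 1, a_4 = floor((13 + 13)/1) = 26.
  m_5 = 1*26 - 13 = 13, d_5 = (174 - 13^2)/1 = 5/1 = 5: (m_5, d_5) = (m_1, d_1) = (13, 5), so from here the quotients repeat a_1, ..., a_4; the period length is 4.
So sqrt(174) = [13; (5, 4, 5, 26)] with period length k = 4.
k is even, so the fundamental solution of x^2 - 174y^2 = 1 is (p_{k-1}, q_{k-1}) = (p_3, q_3); compute convergents through index 3.
Convergents (p_i = a_i*p_{i-1} + p_{i-2}, q_i = a_i*q_{i-1} + q_{i-2} with p_{-2}=0, p_{-1}=1, q_{-2}=1, q_{-1}=0):
  i=0: a_0=13, p_0 = 13*1 + 0 = 13, q_0 = 13*0 + 1 = 1.
  i=1: a_1=5, p_1 = 5*13 + 1 = 66, q_1 = 5*1 + 0 = 5.
  i=2: a_2=4, p_2 = 4*66 + 13 = 277, q_2 = 4*5 + 1 = 21.
  i=3: a_3=5, p_3 = 5*277 + 66 = 1451, q_3 = 5*21 + 5 = 110.
Check: 1451^2 - 174*110^2 = 2105401 - 2105400 = 1, so (x, y) = (1451, 110) solves the equation, and by the theorem it is the least positive solution.

(x, y) = (1451, 110)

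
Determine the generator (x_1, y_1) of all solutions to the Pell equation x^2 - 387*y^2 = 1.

(x, y) = (3482, 177)

First expand sqrt(387) as a continued fraction. With x_i = (sqrt(387) + m_i)/d_i and (m_0, d_0) = (0, 1): a_0 = floor(sqrt(387)) = 19, since 19^2 = 361 <= 387 < 400 = 20^2.
Iterate m_{i+1} = d_i*a_i - m_i, d_{i+1} = (387 - m_{i+1}^2)/d_i, a_{i+1} = floor((a_0 + m_{i+1})/d_{i+1}):
  m_1 = 1*19 - 0 = 19, d_1 = (387 - 19^2)/1 = 26/1 = 26, a_1 = floor((19 + 19)/26) = 1.
  m_2 = 26*1 - 19 = 7, d_2 = (387 - 7^2)/26 = 338/26 = 13, a_2 = floor((19 + 7)/13) = 2.
  m_3 = 13*2 - 7 = 19, d_3 = (387 - 19^2)/13 = 26/13 = 2, a_3 = floor((19 + 19)/2) = 19.
  m_4 = 2*19 - 19 = 19, d_4 = (387 - 19^2)/2 = 26/2 = 13, a_4 = floor((19 + 19)/13) = 2.
  m_5 = 13*2 - 19 = 7, d_5 = (387 - 7^2)/13 = 338/13 = 26, a_5 = floor((19 + 7)/26) = 1.
  m_6 = 26*1 - 7 = 19, d_6 = (387 - 19^2)/26 = 26/26 = 1, a_6 = floor((19 + 19)/1) = 38.
  m_7 = 1*38 - 19 = 19, d_7 = (387 - 19^2)/1 = 26/1 = 26: (m_7, d_7) = (m_1, d_1) = (19, 26), so from here the quotients repeat a_1, ..., a_6; the period length is 6.
So sqrt(387) = [19; (1, 2, 19, 2, 1, 38)] with period length k = 6.
k is even, so the fundamental solution of x^2 - 387y^2 = 1 is (p_{k-1}, q_{k-1}) = (p_5, q_5); compute convergents through index 5.
Convergents (p_i = a_i*p_{i-1} + p_{i-2}, q_i = a_i*q_{i-1} + q_{i-2} with p_{-2}=0, p_{-1}=1, q_{-2}=1, q_{-1}=0):
  i=0: a_0=19, p_0 = 19*1 + 0 = 19, q_0 = 19*0 + 1 = 1.
  i=1: a_1=1, p_1 = 1*19 + 1 = 20, q_1 = 1*1 + 0 = 1.
  i=2: a_2=2, p_2 = 2*20 + 19 = 59, q_2 = 2*1 + 1 = 3.
  i=3: a_3=19, p_3 = 19*59 + 20 = 1141, q_3 = 19*3 + 1 = 58.
  i=4: a_4=2, p_4 = 2*1141 + 59 = 2341, q_4 = 2*58 + 3 = 119.
  i=5: a_5=1, p_5 = 1*2341 + 1141 = 3482, q_5 = 1*119 + 58 = 177.
Check: 3482^2 - 387*177^2 = 12124324 - 12124323 = 1, so (x, y) = (3482, 177) solves the equation, and by the theorem it is the least positive solution.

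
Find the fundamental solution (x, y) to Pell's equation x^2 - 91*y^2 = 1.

(x, y) = (1574, 165)

First expand sqrt(91) as a continued fraction. With x_i = (sqrt(91) + m_i)/d_i and (m_0, d_0) = (0, 1): a_0 = floor(sqrt(91)) = 9, since 9^2 = 81 <= 91 < 100 = 10^2.
Iterate m_{i+1} = d_i*a_i - m_i, d_{i+1} = (91 - m_{i+1}^2)/d_i, a_{i+1} = floor((a_0 + m_{i+1})/d_{i+1}):
  m_1 = 1*9 - 0 = 9, d_1 = (91 - 9^2)/1 = 10/1 = 10, a_1 = floor((9 + 9)/10) = 1.
  m_2 = 10*1 - 9 = 1, d_2 = (91 - 1^2)/10 = 90/10 = 9, a_2 = floor((9 + 1)/9) = 1.
  m_3 = 9*1 - 1 = 8, d_3 = (91 - 8^2)/9 = 27/9 = 3, a_3 = floor((9 + 8)/3) = 5.
  m_4 = 3*5 - 8 = 7, d_4 = (91 - 7^2)/3 = 42/3 = 14, a_4 = floor((9 + 7)/14) = 1.
  m_5 = 14*1 - 7 = 7, d_5 = (91 - 7^2)/14 = 42/14 = 3, a_5 = floor((9 + 7)/3) = 5.
  m_6 = 3*5 - 7 = 8, d_6 = (91 - 8^2)/3 = 27/3 = 9, a_6 = floor((9 + 8)/9) = 1.
  m_7 = 9*1 - 8 = 1, d_7 = (91 - 1^2)/9 = 90/9 = 10, a_7 = floor((9 + 1)/10) = 1.
  m_8 = 10*1 - 1 = 9, d_8 = (91 - 9^2)/10 = 10/10 = 1, a_8 = floor((9 + 9)/1) = 18.
  m_9 = 1*18 - 9 = 9, d_9 = (91 - 9^2)/1 = 10/1 = 10: (m_9, d_9) = (m_1, d_1) = (9, 10), so from here the quotients repeat a_1, ..., a_8; the period length is 8.
So sqrt(91) = [9; (1, 1, 5, 1, 5, 1, 1, 18)] with period length k = 8.
k is even, so the fundamental solution of x^2 - 91y^2 = 1 is (p_{k-1}, q_{k-1}) = (p_7, q_7); compute convergents through index 7.
Convergents (p_i = a_i*p_{i-1} + p_{i-2}, q_i = a_i*q_{i-1} + q_{i-2} with p_{-2}=0, p_{-1}=1, q_{-2}=1, q_{-1}=0):
  i=0: a_0=9, p_0 = 9*1 + 0 = 9, q_0 = 9*0 + 1 = 1.
  i=1: a_1=1, p_1 = 1*9 + 1 = 10, q_1 = 1*1 + 0 = 1.
  i=2: a_2=1, p_2 = 1*10 + 9 = 19, q_2 = 1*1 + 1 = 2.
  i=3: a_3=5, p_3 = 5*19 + 10 = 105, q_3 = 5*2 + 1 = 11.
  i=4: a_4=1, p_4 = 1*105 + 19 = 124, q_4 = 1*11 + 2 = 13.
  i=5: a_5=5, p_5 = 5*124 + 105 = 725, q_5 = 5*13 + 11 = 76.
  i=6: a_6=1, p_6 = 1*725 + 124 = 849, q_6 = 1*76 + 13 = 89.
  i=7: a_7=1, p_7 = 1*849 + 725 = 1574, q_7 = 1*89 + 76 = 165.
Check: 1574^2 - 91*165^2 = 2477476 - 2477475 = 1, so (x, y) = (1574, 165) solves the equation, and by the theorem it is the least positive solution.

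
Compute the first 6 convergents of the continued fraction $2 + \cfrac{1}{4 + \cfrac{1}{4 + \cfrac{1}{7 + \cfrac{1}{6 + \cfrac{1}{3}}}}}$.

Using the convergent recurrence p_i = a_i*p_{i-1} + p_{i-2}, q_i = a_i*q_{i-1} + q_{i-2} with p_{-2}=0, p_{-1}=1, q_{-2}=1, q_{-1}=0:
  i=0: a_0=2, p_0 = 2*1 + 0 = 2, q_0 = 2*0 + 1 = 1.
  i=1: a_1=4, p_1 = 4*2 + 1 = 9, q_1 = 4*1 + 0 = 4.
  i=2: a_2=4, p_2 = 4*9 + 2 = 38, q_2 = 4*4 + 1 = 17.
  i=3: a_3=7, p_3 = 7*38 + 9 = 275, q_3 = 7*17 + 4 = 123.
  i=4: a_4=6, p_4 = 6*275 + 38 = 1688, q_4 = 6*123 + 17 = 755.
  i=5: a_5=3, p_5 = 3*1688 + 275 = 5339, q_5 = 3*755 + 123 = 2388.

2/1, 9/4, 38/17, 275/123, 1688/755, 5339/2388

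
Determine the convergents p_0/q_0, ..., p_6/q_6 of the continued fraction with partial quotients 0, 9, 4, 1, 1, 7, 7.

0/1, 1/9, 4/37, 5/46, 9/83, 68/627, 485/4472

Using the convergent recurrence p_i = a_i*p_{i-1} + p_{i-2}, q_i = a_i*q_{i-1} + q_{i-2} with p_{-2}=0, p_{-1}=1, q_{-2}=1, q_{-1}=0:
  i=0: a_0=0, p_0 = 0*1 + 0 = 0, q_0 = 0*0 + 1 = 1.
  i=1: a_1=9, p_1 = 9*0 + 1 = 1, q_1 = 9*1 + 0 = 9.
  i=2: a_2=4, p_2 = 4*1 + 0 = 4, q_2 = 4*9 + 1 = 37.
  i=3: a_3=1, p_3 = 1*4 + 1 = 5, q_3 = 1*37 + 9 = 46.
  i=4: a_4=1, p_4 = 1*5 + 4 = 9, q_4 = 1*46 + 37 = 83.
  i=5: a_5=7, p_5 = 7*9 + 5 = 68, q_5 = 7*83 + 46 = 627.
  i=6: a_6=7, p_6 = 7*68 + 9 = 485, q_6 = 7*627 + 83 = 4472.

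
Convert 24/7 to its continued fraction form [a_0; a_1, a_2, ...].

Run the Euclidean algorithm on 24 and 7; the successive quotients are the partial quotients a_0, a_1, ... (each step inverts the fractional part left over by the previous one):
  24 = 3*7 + 3, so a_0 = 3.
  7 = 2*3 + 1, so a_1 = 2.
  3 = 3*1 + 0, so a_2 = 3.
The remainder reaches 0 after 3 divisions, so the expansion has 3 partial quotients, read off in order.

[3; 2, 3]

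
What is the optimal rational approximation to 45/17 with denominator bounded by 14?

Expand x = 45/17 as a continued fraction with the Euclidean algorithm:
  45 = 2*17 + 11, so a_0 = 2.
  17 = 1*11 + 6, so a_1 = 1.
  11 = 1*6 + 5, so a_2 = 1.
  6 = 1*5 + 1, so a_3 = 1.
  5 = 5*1 + 0, so a_4 = 5.
so x = [2; 1, 1, 1, 5].
Convergents (p_i = a_i*p_{i-1} + p_{i-2}, q_i = a_i*q_{i-1} + q_{i-2} with p_{-2}=0, p_{-1}=1, q_{-2}=1, q_{-1}=0), until the denominator exceeds 14:
  i=0: a_0=2, p_0 = 2*1 + 0 = 2, q_0 = 2*0 + 1 = 1.
  i=1: a_1=1, p_1 = 1*2 + 1 = 3, q_1 = 1*1 + 0 = 1.
  i=2: a_2=1, p_2 = 1*3 + 2 = 5, q_2 = 1*1 + 1 = 2.
  i=3: a_3=1, p_3 = 1*5 + 3 = 8, q_3 = 1*2 + 1 = 3.
  i=4: a_4=5, p_4 = 5*8 + 5 = 45, q_4 = 5*3 + 2 = 17.
q_4 = 17 > 14, so the last convergent with denominator <= 14 is p_3/q_3 = 8/3.
The closest fraction with denominator <= 14 is either p_3/q_3 or the intermediate fraction (k*p_3 + p_2)/(k*q_3 + q_2) with the largest k >= 1 whose denominator stays <= 14; these approach x as k grows, and every other convergent or intermediate fraction in range is farther away.
Largest k: floor((14 - q_2)/q_3) = floor((14 - 2)/3) = 4.
That gives (4*8 + 5)/(4*3 + 2) = 37/14.
Compare the errors: |x - 8/3| = |45*3 - 8*17|/(17*3) = 1/51, and |x - 37/14| = |45*14 - 37*17|/(17*14) = 1/238.
Cross-multiplying, 1*51 = 51 < 238 = 1*238, so 1/238 is smaller: the intermediate fraction 37/14 is closer to x than 8/3.

37/14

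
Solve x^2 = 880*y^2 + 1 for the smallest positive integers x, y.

First expand sqrt(880) as a continued fraction. With x_i = (sqrt(880) + m_i)/d_i and (m_0, d_0) = (0, 1): a_0 = floor(sqrt(880)) = 29, since 29^2 = 841 <= 880 < 900 = 30^2.
Iterate m_{i+1} = d_i*a_i - m_i, d_{i+1} = (880 - m_{i+1}^2)/d_i, a_{i+1} = floor((a_0 + m_{i+1})/d_{i+1}):
  m_1 = 1*29 - 0 = 29, d_1 = (880 - 29^2)/1 = 39/1 = 39, a_1 = floor((29 + 29)/39) = 1.
  m_2 = 39*1 - 29 = 10, d_2 = (880 - 10^2)/39 = 780/39 = 20, a_2 = floor((29 + 10)/20) = 1.
  m_3 = 20*1 - 10 = 10, d_3 = (880 - 10^2)/20 = 780/20 = 39, a_3 = floor((29 + 10)/39) = 1.
  m_4 = 39*1 - 10 = 29, d_4 = (880 - 29^2)/39 = 39/39 = 1, a_4 = floor((29 + 29)/1) = 58.
  m_5 = 1*58 - 29 = 29, d_5 = (880 - 29^2)/1 = 39/1 = 39: (m_5, d_5) = (m_1, d_1) = (29, 39), so from here the quotients repeat a_1, ..., a_4; the period length is 4.
So sqrt(880) = [29; (1, 1, 1, 58)] with period length k = 4.
k is even, so the fundamental solution of x^2 - 880y^2 = 1 is (p_{k-1}, q_{k-1}) = (p_3, q_3); compute convergents through index 3.
Convergents (p_i = a_i*p_{i-1} + p_{i-2}, q_i = a_i*q_{i-1} + q_{i-2} with p_{-2}=0, p_{-1}=1, q_{-2}=1, q_{-1}=0):
  i=0: a_0=29, p_0 = 29*1 + 0 = 29, q_0 = 29*0 + 1 = 1.
  i=1: a_1=1, p_1 = 1*29 + 1 = 30, q_1 = 1*1 + 0 = 1.
  i=2: a_2=1, p_2 = 1*30 + 29 = 59, q_2 = 1*1 + 1 = 2.
  i=3: a_3=1, p_3 = 1*59 + 30 = 89, q_3 = 1*2 + 1 = 3.
Check: 89^2 - 880*3^2 = 7921 - 7920 = 1, so (x, y) = (89, 3) solves the equation, and by the theorem it is the least positive solution.

(x, y) = (89, 3)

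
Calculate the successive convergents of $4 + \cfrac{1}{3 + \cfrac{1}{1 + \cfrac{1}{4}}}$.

4/1, 13/3, 17/4, 81/19

Using the convergent recurrence p_i = a_i*p_{i-1} + p_{i-2}, q_i = a_i*q_{i-1} + q_{i-2} with p_{-2}=0, p_{-1}=1, q_{-2}=1, q_{-1}=0:
  i=0: a_0=4, p_0 = 4*1 + 0 = 4, q_0 = 4*0 + 1 = 1.
  i=1: a_1=3, p_1 = 3*4 + 1 = 13, q_1 = 3*1 + 0 = 3.
  i=2: a_2=1, p_2 = 1*13 + 4 = 17, q_2 = 1*3 + 1 = 4.
  i=3: a_3=4, p_3 = 4*17 + 13 = 81, q_3 = 4*4 + 3 = 19.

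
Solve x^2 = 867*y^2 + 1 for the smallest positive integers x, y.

First expand sqrt(867) as a continued fraction. With x_i = (sqrt(867) + m_i)/d_i and (m_0, d_0) = (0, 1): a_0 = floor(sqrt(867)) = 29, since 29^2 = 841 <= 867 < 900 = 30^2.
Iterate m_{i+1} = d_i*a_i - m_i, d_{i+1} = (867 - m_{i+1}^2)/d_i, a_{i+1} = floor((a_0 + m_{i+1})/d_{i+1}):
  m_1 = 1*29 - 0 = 29, d_1 = (867 - 29^2)/1 = 26/1 = 26, a_1 = floor((29 + 29)/26) = 2.
  m_2 = 26*2 - 29 = 23, d_2 = (867 - 23^2)/26 = 338/26 = 13, a_2 = floor((29 + 23)/13) = 4.
  m_3 = 13*4 - 23 = 29, d_3 = (867 - 29^2)/13 = 26/13 = 2, a_3 = floor((29 + 29)/2) = 29.
  m_4 = 2*29 - 29 = 29, d_4 = (867 - 29^2)/2 = 26/2 = 13, a_4 = floor((29 + 29)/13) = 4.
  m_5 = 13*4 - 29 = 23, d_5 = (867 - 23^2)/13 = 338/13 = 26, a_5 = floor((29 + 23)/26) = 2.
  m_6 = 26*2 - 23 = 29, d_6 = (867 - 29^2)/26 = 26/26 = 1, a_6 = floor((29 + 29)/1) = 58.
  m_7 = 1*58 - 29 = 29, d_7 = (867 - 29^2)/1 = 26/1 = 26: (m_7, d_7) = (m_1, d_1) = (29, 26), so from here the quotients repeat a_1, ..., a_6; the period length is 6.
So sqrt(867) = [29; (2, 4, 29, 4, 2, 58)] with period length k = 6.
k is even, so the fundamental solution of x^2 - 867y^2 = 1 is (p_{k-1}, q_{k-1}) = (p_5, q_5); compute convergents through index 5.
Convergents (p_i = a_i*p_{i-1} + p_{i-2}, q_i = a_i*q_{i-1} + q_{i-2} with p_{-2}=0, p_{-1}=1, q_{-2}=1, q_{-1}=0):
  i=0: a_0=29, p_0 = 29*1 + 0 = 29, q_0 = 29*0 + 1 = 1.
  i=1: a_1=2, p_1 = 2*29 + 1 = 59, q_1 = 2*1 + 0 = 2.
  i=2: a_2=4, p_2 = 4*59 + 29 = 265, q_2 = 4*2 + 1 = 9.
  i=3: a_3=29, p_3 = 29*265 + 59 = 7744, q_3 = 29*9 + 2 = 263.
  i=4: a_4=4, p_4 = 4*7744 + 265 = 31241, q_4 = 4*263 + 9 = 1061.
  i=5: a_5=2, p_5 = 2*31241 + 7744 = 70226, q_5 = 2*1061 + 263 = 2385.
Check: 70226^2 - 867*2385^2 = 4931691076 - 4931691075 = 1, so (x, y) = (70226, 2385) solves the equation, and by the theorem it is the least positive solution.

(x, y) = (70226, 2385)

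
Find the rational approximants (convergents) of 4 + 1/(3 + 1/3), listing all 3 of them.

4/1, 13/3, 43/10

Using the convergent recurrence p_i = a_i*p_{i-1} + p_{i-2}, q_i = a_i*q_{i-1} + q_{i-2} with p_{-2}=0, p_{-1}=1, q_{-2}=1, q_{-1}=0:
  i=0: a_0=4, p_0 = 4*1 + 0 = 4, q_0 = 4*0 + 1 = 1.
  i=1: a_1=3, p_1 = 3*4 + 1 = 13, q_1 = 3*1 + 0 = 3.
  i=2: a_2=3, p_2 = 3*13 + 4 = 43, q_2 = 3*3 + 1 = 10.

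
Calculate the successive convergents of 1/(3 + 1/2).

0/1, 1/3, 2/7

Using the convergent recurrence p_i = a_i*p_{i-1} + p_{i-2}, q_i = a_i*q_{i-1} + q_{i-2} with p_{-2}=0, p_{-1}=1, q_{-2}=1, q_{-1}=0:
  i=0: a_0=0, p_0 = 0*1 + 0 = 0, q_0 = 0*0 + 1 = 1.
  i=1: a_1=3, p_1 = 3*0 + 1 = 1, q_1 = 3*1 + 0 = 3.
  i=2: a_2=2, p_2 = 2*1 + 0 = 2, q_2 = 2*3 + 1 = 7.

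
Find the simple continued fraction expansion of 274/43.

Run the Euclidean algorithm on 274 and 43; the successive quotients are the partial quotients a_0, a_1, ... (each step inverts the fractional part left over by the previous one):
  274 = 6*43 + 16, so a_0 = 6.
  43 = 2*16 + 11, so a_1 = 2.
  16 = 1*11 + 5, so a_2 = 1.
  11 = 2*5 + 1, so a_3 = 2.
  5 = 5*1 + 0, so a_4 = 5.
The remainder reaches 0 after 5 divisions, so the expansion has 5 partial quotients, read off in order.

[6; 2, 1, 2, 5]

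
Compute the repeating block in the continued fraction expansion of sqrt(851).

[29; (5, 1, 4, 2, 7, 1, 7, 2, 4, 1, 5, 58)]

Write x_i = (sqrt(851) + m_i)/d_i with (m_0, d_0) = (0, 1). a_0 = floor(sqrt(851)) = 29, since 29^2 = 841 <= 851 < 900 = 30^2.
Iterate m_{i+1} = d_i*a_i - m_i, d_{i+1} = (851 - m_{i+1}^2)/d_i, a_{i+1} = floor((a_0 + m_{i+1})/d_{i+1}):
  m_1 = 1*29 - 0 = 29, d_1 = (851 - 29^2)/1 = 10/1 = 10, a_1 = floor((29 + 29)/10) = 5.
  m_2 = 10*5 - 29 = 21, d_2 = (851 - 21^2)/10 = 410/10 = 41, a_2 = floor((29 + 21)/41) = 1.
  m_3 = 41*1 - 21 = 20, d_3 = (851 - 20^2)/41 = 451/41 = 11, a_3 = floor((29 + 20)/11) = 4.
  m_4 = 11*4 - 20 = 24, d_4 = (851 - 24^2)/11 = 275/11 = 25, a_4 = floor((29 + 24)/25) = 2.
  m_5 = 25*2 - 24 = 26, d_5 = (851 - 26^2)/25 = 175/25 = 7, a_5 = floor((29 + 26)/7) = 7.
  m_6 = 7*7 - 26 = 23, d_6 = (851 - 23^2)/7 = 322/7 = 46, a_6 = floor((29 + 23)/46) = 1.
  m_7 = 46*1 - 23 = 23, d_7 = (851 - 23^2)/46 = 322/46 = 7, a_7 = floor((29 + 23)/7) = 7.
  m_8 = 7*7 - 23 = 26, d_8 = (851 - 26^2)/7 = 175/7 = 25, a_8 = floor((29 + 26)/25) = 2.
  m_9 = 25*2 - 26 = 24, d_9 = (851 - 24^2)/25 = 275/25 = 11, a_9 = floor((29 + 24)/11) = 4.
  m_10 = 11*4 - 24 = 20, d_10 = (851 - 20^2)/11 = 451/11 = 41, a_10 = floor((29 + 20)/41) = 1.
  m_11 = 41*1 - 20 = 21, d_11 = (851 - 21^2)/41 = 410/41 = 10, a_11 = floor((29 + 21)/10) = 5.
  m_12 = 10*5 - 21 = 29, d_12 = (851 - 29^2)/10 = 10/10 = 1, a_12 = floor((29 + 29)/1) = 58.
  m_13 = 1*58 - 29 = 29, d_13 = (851 - 29^2)/1 = 10/1 = 10: (m_13, d_13) = (m_1, d_1) = (29, 10), so from here the quotients repeat a_1, ..., a_12; the period length is 12.
Hence the expansion of sqrt(851) is a_0 = 29 followed by the repeating block 5, 1, 4, 2, 7, 1, 7, 2, 4, 1, 5, 58 (period 12).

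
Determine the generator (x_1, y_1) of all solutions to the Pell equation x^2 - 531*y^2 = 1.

(x, y) = (530, 23)

First expand sqrt(531) as a continued fraction. With x_i = (sqrt(531) + m_i)/d_i and (m_0, d_0) = (0, 1): a_0 = floor(sqrt(531)) = 23, since 23^2 = 529 <= 531 < 576 = 24^2.
Iterate m_{i+1} = d_i*a_i - m_i, d_{i+1} = (531 - m_{i+1}^2)/d_i, a_{i+1} = floor((a_0 + m_{i+1})/d_{i+1}):
  m_1 = 1*23 - 0 = 23, d_1 = (531 - 23^2)/1 = 2/1 = 2, a_1 = floor((23 + 23)/2) = 23.
  m_2 = 2*23 - 23 = 23, d_2 = (531 - 23^2)/2 = 2/2 = 1, a_2 = floor((23 + 23)/1) = 46.
  m_3 = 1*46 - 23 = 23, d_3 = (531 - 23^2)/1 = 2/1 = 2: (m_3, d_3) = (m_1, d_1) = (23, 2), so from here the quotients repeat a_1, a_2; the period length is 2.
So sqrt(531) = [23; (23, 46)] with period length k = 2.
k is even, so the fundamental solution of x^2 - 531y^2 = 1 is (p_{k-1}, q_{k-1}) = (p_1, q_1); compute convergents through index 1.
Convergents (p_i = a_i*p_{i-1} + p_{i-2}, q_i = a_i*q_{i-1} + q_{i-2} with p_{-2}=0, p_{-1}=1, q_{-2}=1, q_{-1}=0):
  i=0: a_0=23, p_0 = 23*1 + 0 = 23, q_0 = 23*0 + 1 = 1.
  i=1: a_1=23, p_1 = 23*23 + 1 = 530, q_1 = 23*1 + 0 = 23.
Check: 530^2 - 531*23^2 = 280900 - 280899 = 1, so (x, y) = (530, 23) solves the equation, and by the theorem it is the least positive solution.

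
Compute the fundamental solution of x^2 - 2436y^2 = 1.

(x, y) = (605695, 12272)

First expand sqrt(2436) as a continued fraction. With x_i = (sqrt(2436) + m_i)/d_i and (m_0, d_0) = (0, 1): a_0 = floor(sqrt(2436)) = 49, since 49^2 = 2401 <= 2436 < 2500 = 50^2.
Iterate m_{i+1} = d_i*a_i - m_i, d_{i+1} = (2436 - m_{i+1}^2)/d_i, a_{i+1} = floor((a_0 + m_{i+1})/d_{i+1}):
  m_1 = 1*49 - 0 = 49, d_1 = (2436 - 49^2)/1 = 35/1 = 35, a_1 = floor((49 + 49)/35) = 2.
  m_2 = 35*2 - 49 = 21, d_2 = (2436 - 21^2)/35 = 1995/35 = 57, a_2 = floor((49 + 21)/57) = 1.
  m_3 = 57*1 - 21 = 36, d_3 = (2436 - 36^2)/57 = 1140/57 = 20, a_3 = floor((49 + 36)/20) = 4.
  m_4 = 20*4 - 36 = 44, d_4 = (2436 - 44^2)/20 = 500/20 = 25, a_4 = floor((49 + 44)/25) = 3.
  m_5 = 25*3 - 44 = 31, d_5 = (2436 - 31^2)/25 = 1475/25 = 59, a_5 = floor((49 + 31)/59) = 1.
  m_6 = 59*1 - 31 = 28, d_6 = (2436 - 28^2)/59 = 1652/59 = 28, a_6 = floor((49 + 28)/28) = 2.
  m_7 = 28*2 - 28 = 28, d_7 = (2436 - 28^2)/28 = 1652/28 = 59, a_7 = floor((49 + 28)/59) = 1.
  m_8 = 59*1 - 28 = 31, d_8 = (2436 - 31^2)/59 = 1475/59 = 25, a_8 = floor((49 + 31)/25) = 3.
  m_9 = 25*3 - 31 = 44, d_9 = (2436 - 44^2)/25 = 500/25 = 20, a_9 = floor((49 + 44)/20) = 4.
  m_10 = 20*4 - 44 = 36, d_10 = (2436 - 36^2)/20 = 1140/20 = 57, a_10 = floor((49 + 36)/57) = 1.
  m_11 = 57*1 - 36 = 21, d_11 = (2436 - 21^2)/57 = 1995/57 = 35, a_11 = floor((49 + 21)/35) = 2.
  m_12 = 35*2 - 21 = 49, d_12 = (2436 - 49^2)/35 = 35/35 = 1, a_12 = floor((49 + 49)/1) = 98.
  m_13 = 1*98 - 49 = 49, d_13 = (2436 - 49^2)/1 = 35/1 = 35: (m_13, d_13) = (m_1, d_1) = (49, 35), so from here the quotients repeat a_1, ..., a_12; the period length is 12.
So sqrt(2436) = [49; (2, 1, 4, 3, 1, 2, 1, 3, 4, 1, 2, 98)] with period length k = 12.
k is even, so the fundamental solution of x^2 - 2436y^2 = 1 is (p_{k-1}, q_{k-1}) = (p_11, q_11); compute convergents through index 11.
Convergents (p_i = a_i*p_{i-1} + p_{i-2}, q_i = a_i*q_{i-1} + q_{i-2} with p_{-2}=0, p_{-1}=1, q_{-2}=1, q_{-1}=0):
  i=0: a_0=49, p_0 = 49*1 + 0 = 49, q_0 = 49*0 + 1 = 1.
  i=1: a_1=2, p_1 = 2*49 + 1 = 99, q_1 = 2*1 + 0 = 2.
  i=2: a_2=1, p_2 = 1*99 + 49 = 148, q_2 = 1*2 + 1 = 3.
  i=3: a_3=4, p_3 = 4*148 + 99 = 691, q_3 = 4*3 + 2 = 14.
  i=4: a_4=3, p_4 = 3*691 + 148 = 2221, q_4 = 3*14 + 3 = 45.
  i=5: a_5=1, p_5 = 1*2221 + 691 = 2912, q_5 = 1*45 + 14 = 59.
  i=6: a_6=2, p_6 = 2*2912 + 2221 = 8045, q_6 = 2*59 + 45 = 163.
  i=7: a_7=1, p_7 = 1*8045 + 2912 = 10957, q_7 = 1*163 + 59 = 222.
  i=8: a_8=3, p_8 = 3*10957 + 8045 = 40916, q_8 = 3*222 + 163 = 829.
  i=9: a_9=4, p_9 = 4*40916 + 10957 = 174621, q_9 = 4*829 + 222 = 3538.
  i=10: a_10=1, p_10 = 1*174621 + 40916 = 215537, q_10 = 1*3538 + 829 = 4367.
  i=11: a_11=2, p_11 = 2*215537 + 174621 = 605695, q_11 = 2*4367 + 3538 = 12272.
Check: 605695^2 - 2436*12272^2 = 366866433025 - 366866433024 = 1, so (x, y) = (605695, 12272) solves the equation, and by the theorem it is the least positive solution.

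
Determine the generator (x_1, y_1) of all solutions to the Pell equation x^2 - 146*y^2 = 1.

First expand sqrt(146) as a continued fraction. With x_i = (sqrt(146) + m_i)/d_i and (m_0, d_0) = (0, 1): a_0 = floor(sqrt(146)) = 12, since 12^2 = 144 <= 146 < 169 = 13^2.
Iterate m_{i+1} = d_i*a_i - m_i, d_{i+1} = (146 - m_{i+1}^2)/d_i, a_{i+1} = floor((a_0 + m_{i+1})/d_{i+1}):
  m_1 = 1*12 - 0 = 12, d_1 = (146 - 12^2)/1 = 2/1 = 2, a_1 = floor((12 + 12)/2) = 12.
  m_2 = 2*12 - 12 = 12, d_2 = (146 - 12^2)/2 = 2/2 = 1, a_2 = floor((12 + 12)/1) = 24.
  m_3 = 1*24 - 12 = 12, d_3 = (146 - 12^2)/1 = 2/1 = 2: (m_3, d_3) = (m_1, d_1) = (12, 2), so from here the quotients repeat a_1, a_2; the period length is 2.
So sqrt(146) = [12; (12, 24)] with period length k = 2.
k is even, so the fundamental solution of x^2 - 146y^2 = 1 is (p_{k-1}, q_{k-1}) = (p_1, q_1); compute convergents through index 1.
Convergents (p_i = a_i*p_{i-1} + p_{i-2}, q_i = a_i*q_{i-1} + q_{i-2} with p_{-2}=0, p_{-1}=1, q_{-2}=1, q_{-1}=0):
  i=0: a_0=12, p_0 = 12*1 + 0 = 12, q_0 = 12*0 + 1 = 1.
  i=1: a_1=12, p_1 = 12*12 + 1 = 145, q_1 = 12*1 + 0 = 12.
Check: 145^2 - 146*12^2 = 21025 - 21024 = 1, so (x, y) = (145, 12) solves the equation, and by the theorem it is the least positive solution.

(x, y) = (145, 12)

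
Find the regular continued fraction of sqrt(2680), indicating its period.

Write x_i = (sqrt(2680) + m_i)/d_i with (m_0, d_0) = (0, 1). a_0 = floor(sqrt(2680)) = 51, since 51^2 = 2601 <= 2680 < 2704 = 52^2.
Iterate m_{i+1} = d_i*a_i - m_i, d_{i+1} = (2680 - m_{i+1}^2)/d_i, a_{i+1} = floor((a_0 + m_{i+1})/d_{i+1}):
  m_1 = 1*51 - 0 = 51, d_1 = (2680 - 51^2)/1 = 79/1 = 79, a_1 = floor((51 + 51)/79) = 1.
  m_2 = 79*1 - 51 = 28, d_2 = (2680 - 28^2)/79 = 1896/79 = 24, a_2 = floor((51 + 28)/24) = 3.
  m_3 = 24*3 - 28 = 44, d_3 = (2680 - 44^2)/24 = 744/24 = 31, a_3 = floor((51 + 44)/31) = 3.
  m_4 = 31*3 - 44 = 49, d_4 = (2680 - 49^2)/31 = 279/31 = 9, a_4 = floor((51 + 49)/9) = 11.
  m_5 = 9*11 - 49 = 50, d_5 = (2680 - 50^2)/9 = 180/9 = 20, a_5 = floor((51 + 50)/20) = 5.
  m_6 = 20*5 - 50 = 50, d_6 = (2680 - 50^2)/20 = 180/20 = 9, a_6 = floor((51 + 50)/9) = 11.
  m_7 = 9*11 - 50 = 49, d_7 = (2680 - 49^2)/9 = 279/9 = 31, a_7 = floor((51 + 49)/31) = 3.
  m_8 = 31*3 - 49 = 44, d_8 = (2680 - 44^2)/31 = 744/31 = 24, a_8 = floor((51 + 44)/24) = 3.
  m_9 = 24*3 - 44 = 28, d_9 = (2680 - 28^2)/24 = 1896/24 = 79, a_9 = floor((51 + 28)/79) = 1.
  m_10 = 79*1 - 28 = 51, d_10 = (2680 - 51^2)/79 = 79/79 = 1, a_10 = floor((51 + 51)/1) = 102.
  m_11 = 1*102 - 51 = 51, d_11 = (2680 - 51^2)/1 = 79/1 = 79: (m_11, d_11) = (m_1, d_1) = (51, 79), so from here the quotients repeat a_1, ..., a_10; the period length is 10.
Hence the expansion of sqrt(2680) is a_0 = 51 followed by the repeating block 1, 3, 3, 11, 5, 11, 3, 3, 1, 102 (period 10).

[51; (1, 3, 3, 11, 5, 11, 3, 3, 1, 102)]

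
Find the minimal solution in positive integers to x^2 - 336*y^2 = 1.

First expand sqrt(336) as a continued fraction. With x_i = (sqrt(336) + m_i)/d_i and (m_0, d_0) = (0, 1): a_0 = floor(sqrt(336)) = 18, since 18^2 = 324 <= 336 < 361 = 19^2.
Iterate m_{i+1} = d_i*a_i - m_i, d_{i+1} = (336 - m_{i+1}^2)/d_i, a_{i+1} = floor((a_0 + m_{i+1})/d_{i+1}):
  m_1 = 1*18 - 0 = 18, d_1 = (336 - 18^2)/1 = 12/1 = 12, a_1 = floor((18 + 18)/12) = 3.
  m_2 = 12*3 - 18 = 18, d_2 = (336 - 18^2)/12 = 12/12 = 1, a_2 = floor((18 + 18)/1) = 36.
  m_3 = 1*36 - 18 = 18, d_3 = (336 - 18^2)/1 = 12/1 = 12: (m_3, d_3) = (m_1, d_1) = (18, 12), so from here the quotients repeat a_1, a_2; the period length is 2.
So sqrt(336) = [18; (3, 36)] with period length k = 2.
k is even, so the fundamental solution of x^2 - 336y^2 = 1 is (p_{k-1}, q_{k-1}) = (p_1, q_1); compute convergents through index 1.
Convergents (p_i = a_i*p_{i-1} + p_{i-2}, q_i = a_i*q_{i-1} + q_{i-2} with p_{-2}=0, p_{-1}=1, q_{-2}=1, q_{-1}=0):
  i=0: a_0=18, p_0 = 18*1 + 0 = 18, q_0 = 18*0 + 1 = 1.
  i=1: a_1=3, p_1 = 3*18 + 1 = 55, q_1 = 3*1 + 0 = 3.
Check: 55^2 - 336*3^2 = 3025 - 3024 = 1, so (x, y) = (55, 3) solves the equation, and by the theorem it is the least positive solution.

(x, y) = (55, 3)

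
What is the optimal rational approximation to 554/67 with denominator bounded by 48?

339/41

Expand x = 554/67 as a continued fraction with the Euclidean algorithm:
  554 = 8*67 + 18, so a_0 = 8.
  67 = 3*18 + 13, so a_1 = 3.
  18 = 1*13 + 5, so a_2 = 1.
  13 = 2*5 + 3, so a_3 = 2.
  5 = 1*3 + 2, so a_4 = 1.
  3 = 1*2 + 1, so a_5 = 1.
  2 = 2*1 + 0, so a_6 = 2.
so x = [8; 3, 1, 2, 1, 1, 2].
Convergents (p_i = a_i*p_{i-1} + p_{i-2}, q_i = a_i*q_{i-1} + q_{i-2} with p_{-2}=0, p_{-1}=1, q_{-2}=1, q_{-1}=0), until the denominator exceeds 48:
  i=0: a_0=8, p_0 = 8*1 + 0 = 8, q_0 = 8*0 + 1 = 1.
  i=1: a_1=3, p_1 = 3*8 + 1 = 25, q_1 = 3*1 + 0 = 3.
  i=2: a_2=1, p_2 = 1*25 + 8 = 33, q_2 = 1*3 + 1 = 4.
  i=3: a_3=2, p_3 = 2*33 + 25 = 91, q_3 = 2*4 + 3 = 11.
  i=4: a_4=1, p_4 = 1*91 + 33 = 124, q_4 = 1*11 + 4 = 15.
  i=5: a_5=1, p_5 = 1*124 + 91 = 215, q_5 = 1*15 + 11 = 26.
  i=6: a_6=2, p_6 = 2*215 + 124 = 554, q_6 = 2*26 + 15 = 67.
q_6 = 67 > 48, so the last convergent with denominator <= 48 is p_5/q_5 = 215/26.
The closest fraction with denominator <= 48 is either p_5/q_5 or the intermediate fraction (k*p_5 + p_4)/(k*q_5 + q_4) with the largest k >= 1 whose denominator stays <= 48; these approach x as k grows, and every other convergent or intermediate fraction in range is farther away.
Largest k: floor((48 - q_4)/q_5) = floor((48 - 15)/26) = 1.
That gives (1*215 + 124)/(1*26 + 15) = 339/41.
Compare the errors: |x - 215/26| = |554*26 - 215*67|/(67*26) = 1/1742, and |x - 339/41| = |554*41 - 339*67|/(67*41) = 1/2747.
Cross-multiplying, 1*1742 = 1742 < 2747 = 1*2747, so 1/2747 is smaller: the intermediate fraction 339/41 is closer to x than 215/26.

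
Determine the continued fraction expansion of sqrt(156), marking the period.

[12; (2, 24)]

Write x_i = (sqrt(156) + m_i)/d_i with (m_0, d_0) = (0, 1). a_0 = floor(sqrt(156)) = 12, since 12^2 = 144 <= 156 < 169 = 13^2.
Iterate m_{i+1} = d_i*a_i - m_i, d_{i+1} = (156 - m_{i+1}^2)/d_i, a_{i+1} = floor((a_0 + m_{i+1})/d_{i+1}):
  m_1 = 1*12 - 0 = 12, d_1 = (156 - 12^2)/1 = 12/1 = 12, a_1 = floor((12 + 12)/12) = 2.
  m_2 = 12*2 - 12 = 12, d_2 = (156 - 12^2)/12 = 12/12 = 1, a_2 = floor((12 + 12)/1) = 24.
  m_3 = 1*24 - 12 = 12, d_3 = (156 - 12^2)/1 = 12/1 = 12: (m_3, d_3) = (m_1, d_1) = (12, 12), so from here the quotients repeat a_1, a_2; the period length is 2.
Hence the expansion of sqrt(156) is a_0 = 12 followed by the repeating block 2, 24 (period 2).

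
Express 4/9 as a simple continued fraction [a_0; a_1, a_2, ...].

[0; 2, 4]

Run the Euclidean algorithm on 4 and 9; the successive quotients are the partial quotients a_0, a_1, ... (each step inverts the fractional part left over by the previous one):
  4 = 0*9 + 4, so a_0 = 0.
  9 = 2*4 + 1, so a_1 = 2.
  4 = 4*1 + 0, so a_2 = 4.
The remainder reaches 0 after 3 divisions, so the expansion has 3 partial quotients, read off in order.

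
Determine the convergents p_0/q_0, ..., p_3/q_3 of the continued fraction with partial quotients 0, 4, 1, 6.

0/1, 1/4, 1/5, 7/34

Using the convergent recurrence p_i = a_i*p_{i-1} + p_{i-2}, q_i = a_i*q_{i-1} + q_{i-2} with p_{-2}=0, p_{-1}=1, q_{-2}=1, q_{-1}=0:
  i=0: a_0=0, p_0 = 0*1 + 0 = 0, q_0 = 0*0 + 1 = 1.
  i=1: a_1=4, p_1 = 4*0 + 1 = 1, q_1 = 4*1 + 0 = 4.
  i=2: a_2=1, p_2 = 1*1 + 0 = 1, q_2 = 1*4 + 1 = 5.
  i=3: a_3=6, p_3 = 6*1 + 1 = 7, q_3 = 6*5 + 4 = 34.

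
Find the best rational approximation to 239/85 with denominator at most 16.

45/16

Expand x = 239/85 as a continued fraction with the Euclidean algorithm:
  239 = 2*85 + 69, so a_0 = 2.
  85 = 1*69 + 16, so a_1 = 1.
  69 = 4*16 + 5, so a_2 = 4.
  16 = 3*5 + 1, so a_3 = 3.
  5 = 5*1 + 0, so a_4 = 5.
so x = [2; 1, 4, 3, 5].
Convergents (p_i = a_i*p_{i-1} + p_{i-2}, q_i = a_i*q_{i-1} + q_{i-2} with p_{-2}=0, p_{-1}=1, q_{-2}=1, q_{-1}=0), until the denominator exceeds 16:
  i=0: a_0=2, p_0 = 2*1 + 0 = 2, q_0 = 2*0 + 1 = 1.
  i=1: a_1=1, p_1 = 1*2 + 1 = 3, q_1 = 1*1 + 0 = 1.
  i=2: a_2=4, p_2 = 4*3 + 2 = 14, q_2 = 4*1 + 1 = 5.
  i=3: a_3=3, p_3 = 3*14 + 3 = 45, q_3 = 3*5 + 1 = 16.
  i=4: a_4=5, p_4 = 5*45 + 14 = 239, q_4 = 5*16 + 5 = 85.
q_4 = 85 > 16, so the last convergent with denominator <= 16 is p_3/q_3 = 45/16.
The closest fraction with denominator <= 16 is either p_3/q_3 or the intermediate fraction (k*p_3 + p_2)/(k*q_3 + q_2) with the largest k >= 1 whose denominator stays <= 16; these approach x as k grows, and every other convergent or intermediate fraction in range is farther away.
Largest k: floor((16 - q_2)/q_3) = floor((16 - 5)/16) = 0.
Since k = 0, no intermediate fraction beyond p_3/q_3 has denominator <= 16, so the convergent 45/16 is the closest (its error is |239*16 - 45*85|/(85*16) = 1/1360).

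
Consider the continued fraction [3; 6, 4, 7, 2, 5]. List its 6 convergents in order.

Using the convergent recurrence p_i = a_i*p_{i-1} + p_{i-2}, q_i = a_i*q_{i-1} + q_{i-2} with p_{-2}=0, p_{-1}=1, q_{-2}=1, q_{-1}=0:
  i=0: a_0=3, p_0 = 3*1 + 0 = 3, q_0 = 3*0 + 1 = 1.
  i=1: a_1=6, p_1 = 6*3 + 1 = 19, q_1 = 6*1 + 0 = 6.
  i=2: a_2=4, p_2 = 4*19 + 3 = 79, q_2 = 4*6 + 1 = 25.
  i=3: a_3=7, p_3 = 7*79 + 19 = 572, q_3 = 7*25 + 6 = 181.
  i=4: a_4=2, p_4 = 2*572 + 79 = 1223, q_4 = 2*181 + 25 = 387.
  i=5: a_5=5, p_5 = 5*1223 + 572 = 6687, q_5 = 5*387 + 181 = 2116.

3/1, 19/6, 79/25, 572/181, 1223/387, 6687/2116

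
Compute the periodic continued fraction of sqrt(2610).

[51; (11, 2, 1, 10, 1, 2, 11, 102)]

Write x_i = (sqrt(2610) + m_i)/d_i with (m_0, d_0) = (0, 1). a_0 = floor(sqrt(2610)) = 51, since 51^2 = 2601 <= 2610 < 2704 = 52^2.
Iterate m_{i+1} = d_i*a_i - m_i, d_{i+1} = (2610 - m_{i+1}^2)/d_i, a_{i+1} = floor((a_0 + m_{i+1})/d_{i+1}):
  m_1 = 1*51 - 0 = 51, d_1 = (2610 - 51^2)/1 = 9/1 = 9, a_1 = floor((51 + 51)/9) = 11.
  m_2 = 9*11 - 51 = 48, d_2 = (2610 - 48^2)/9 = 306/9 = 34, a_2 = floor((51 + 48)/34) = 2.
  m_3 = 34*2 - 48 = 20, d_3 = (2610 - 20^2)/34 = 2210/34 = 65, a_3 = floor((51 + 20)/65) = 1.
  m_4 = 65*1 - 20 = 45, d_4 = (2610 - 45^2)/65 = 585/65 = 9, a_4 = floor((51 + 45)/9) = 10.
  m_5 = 9*10 - 45 = 45, d_5 = (2610 - 45^2)/9 = 585/9 = 65, a_5 = floor((51 + 45)/65) = 1.
  m_6 = 65*1 - 45 = 20, d_6 = (2610 - 20^2)/65 = 2210/65 = 34, a_6 = floor((51 + 20)/34) = 2.
  m_7 = 34*2 - 20 = 48, d_7 = (2610 - 48^2)/34 = 306/34 = 9, a_7 = floor((51 + 48)/9) = 11.
  m_8 = 9*11 - 48 = 51, d_8 = (2610 - 51^2)/9 = 9/9 = 1, a_8 = floor((51 + 51)/1) = 102.
  m_9 = 1*102 - 51 = 51, d_9 = (2610 - 51^2)/1 = 9/1 = 9: (m_9, d_9) = (m_1, d_1) = (51, 9), so from here the quotients repeat a_1, ..., a_8; the period length is 8.
Hence the expansion of sqrt(2610) is a_0 = 51 followed by the repeating block 11, 2, 1, 10, 1, 2, 11, 102 (period 8).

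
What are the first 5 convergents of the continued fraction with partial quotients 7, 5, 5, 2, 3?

Using the convergent recurrence p_i = a_i*p_{i-1} + p_{i-2}, q_i = a_i*q_{i-1} + q_{i-2} with p_{-2}=0, p_{-1}=1, q_{-2}=1, q_{-1}=0:
  i=0: a_0=7, p_0 = 7*1 + 0 = 7, q_0 = 7*0 + 1 = 1.
  i=1: a_1=5, p_1 = 5*7 + 1 = 36, q_1 = 5*1 + 0 = 5.
  i=2: a_2=5, p_2 = 5*36 + 7 = 187, q_2 = 5*5 + 1 = 26.
  i=3: a_3=2, p_3 = 2*187 + 36 = 410, q_3 = 2*26 + 5 = 57.
  i=4: a_4=3, p_4 = 3*410 + 187 = 1417, q_4 = 3*57 + 26 = 197.

7/1, 36/5, 187/26, 410/57, 1417/197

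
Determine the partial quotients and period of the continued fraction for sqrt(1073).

[32; (1, 3, 9, 9, 3, 1, 64)]

Write x_i = (sqrt(1073) + m_i)/d_i with (m_0, d_0) = (0, 1). a_0 = floor(sqrt(1073)) = 32, since 32^2 = 1024 <= 1073 < 1089 = 33^2.
Iterate m_{i+1} = d_i*a_i - m_i, d_{i+1} = (1073 - m_{i+1}^2)/d_i, a_{i+1} = floor((a_0 + m_{i+1})/d_{i+1}):
  m_1 = 1*32 - 0 = 32, d_1 = (1073 - 32^2)/1 = 49/1 = 49, a_1 = floor((32 + 32)/49) = 1.
  m_2 = 49*1 - 32 = 17, d_2 = (1073 - 17^2)/49 = 784/49 = 16, a_2 = floor((32 + 17)/16) = 3.
  m_3 = 16*3 - 17 = 31, d_3 = (1073 - 31^2)/16 = 112/16 = 7, a_3 = floor((32 + 31)/7) = 9.
  m_4 = 7*9 - 31 = 32, d_4 = (1073 - 32^2)/7 = 49/7 = 7, a_4 = floor((32 + 32)/7) = 9.
  m_5 = 7*9 - 32 = 31, d_5 = (1073 - 31^2)/7 = 112/7 = 16, a_5 = floor((32 + 31)/16) = 3.
  m_6 = 16*3 - 31 = 17, d_6 = (1073 - 17^2)/16 = 784/16 = 49, a_6 = floor((32 + 17)/49) = 1.
  m_7 = 49*1 - 17 = 32, d_7 = (1073 - 32^2)/49 = 49/49 = 1, a_7 = floor((32 + 32)/1) = 64.
  m_8 = 1*64 - 32 = 32, d_8 = (1073 - 32^2)/1 = 49/1 = 49: (m_8, d_8) = (m_1, d_1) = (32, 49), so from here the quotients repeat a_1, ..., a_7; the period length is 7.
Hence the expansion of sqrt(1073) is a_0 = 32 followed by the repeating block 1, 3, 9, 9, 3, 1, 64 (period 7).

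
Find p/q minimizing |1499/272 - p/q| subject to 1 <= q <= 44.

Expand x = 1499/272 as a continued fraction with the Euclidean algorithm:
  1499 = 5*272 + 139, so a_0 = 5.
  272 = 1*139 + 133, so a_1 = 1.
  139 = 1*133 + 6, so a_2 = 1.
  133 = 22*6 + 1, so a_3 = 22.
  6 = 6*1 + 0, so a_4 = 6.
so x = [5; 1, 1, 22, 6].
Convergents (p_i = a_i*p_{i-1} + p_{i-2}, q_i = a_i*q_{i-1} + q_{i-2} with p_{-2}=0, p_{-1}=1, q_{-2}=1, q_{-1}=0), until the denominator exceeds 44:
  i=0: a_0=5, p_0 = 5*1 + 0 = 5, q_0 = 5*0 + 1 = 1.
  i=1: a_1=1, p_1 = 1*5 + 1 = 6, q_1 = 1*1 + 0 = 1.
  i=2: a_2=1, p_2 = 1*6 + 5 = 11, q_2 = 1*1 + 1 = 2.
  i=3: a_3=22, p_3 = 22*11 + 6 = 248, q_3 = 22*2 + 1 = 45.
q_3 = 45 > 44, so the last convergent with denominator <= 44 is p_2/q_2 = 11/2.
The closest fraction with denominator <= 44 is either p_2/q_2 or the intermediate fraction (k*p_2 + p_1)/(k*q_2 + q_1) with the largest k >= 1 whose denominator stays <= 44; these approach x as k grows, and every other convergent or intermediate fraction in range is farther away.
Largest k: floor((44 - q_1)/q_2) = floor((44 - 1)/2) = 21.
That gives (21*11 + 6)/(21*2 + 1) = 237/43.
Compare the errors: |x - 11/2| = |1499*2 - 11*272|/(272*2) = 6/544, and |x - 237/43| = |1499*43 - 237*272|/(272*43) = 7/11696.
Cross-multiplying, 7*544 = 3808 < 70176 = 6*11696, so 7/11696 is smaller: the intermediate fraction 237/43 is closer to x than 11/2.

237/43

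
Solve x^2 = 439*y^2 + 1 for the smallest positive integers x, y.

First expand sqrt(439) as a continued fraction. With x_i = (sqrt(439) + m_i)/d_i and (m_0, d_0) = (0, 1): a_0 = floor(sqrt(439)) = 20, since 20^2 = 400 <= 439 < 441 = 21^2.
Iterate m_{i+1} = d_i*a_i - m_i, d_{i+1} = (439 - m_{i+1}^2)/d_i, a_{i+1} = floor((a_0 + m_{i+1})/d_{i+1}):
  m_1 = 1*20 - 0 = 20, d_1 = (439 - 20^2)/1 = 39/1 = 39, a_1 = floor((20 + 20)/39) = 1.
  m_2 = 39*1 - 20 = 19, d_2 = (439 - 19^2)/39 = 78/39 = 2, a_2 = floor((20 + 19)/2) = 19.
  m_3 = 2*19 - 19 = 19, d_3 = (439 - 19^2)/2 = 78/2 = 39, a_3 = floor((20 + 19)/39) = 1.
  m_4 = 39*1 - 19 = 20, d_4 = (439 - 20^2)/39 = 39/39 = 1, a_4 = floor((20 + 20)/1) = 40.
  m_5 = 1*40 - 20 = 20, d_5 = (439 - 20^2)/1 = 39/1 = 39: (m_5, d_5) = (m_1, d_1) = (20, 39), so from here the quotients repeat a_1, ..., a_4; the period length is 4.
So sqrt(439) = [20; (1, 19, 1, 40)] with period length k = 4.
k is even, so the fundamental solution of x^2 - 439y^2 = 1 is (p_{k-1}, q_{k-1}) = (p_3, q_3); compute convergents through index 3.
Convergents (p_i = a_i*p_{i-1} + p_{i-2}, q_i = a_i*q_{i-1} + q_{i-2} with p_{-2}=0, p_{-1}=1, q_{-2}=1, q_{-1}=0):
  i=0: a_0=20, p_0 = 20*1 + 0 = 20, q_0 = 20*0 + 1 = 1.
  i=1: a_1=1, p_1 = 1*20 + 1 = 21, q_1 = 1*1 + 0 = 1.
  i=2: a_2=19, p_2 = 19*21 + 20 = 419, q_2 = 19*1 + 1 = 20.
  i=3: a_3=1, p_3 = 1*419 + 21 = 440, q_3 = 1*20 + 1 = 21.
Check: 440^2 - 439*21^2 = 193600 - 193599 = 1, so (x, y) = (440, 21) solves the equation, and by the theorem it is the least positive solution.

(x, y) = (440, 21)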